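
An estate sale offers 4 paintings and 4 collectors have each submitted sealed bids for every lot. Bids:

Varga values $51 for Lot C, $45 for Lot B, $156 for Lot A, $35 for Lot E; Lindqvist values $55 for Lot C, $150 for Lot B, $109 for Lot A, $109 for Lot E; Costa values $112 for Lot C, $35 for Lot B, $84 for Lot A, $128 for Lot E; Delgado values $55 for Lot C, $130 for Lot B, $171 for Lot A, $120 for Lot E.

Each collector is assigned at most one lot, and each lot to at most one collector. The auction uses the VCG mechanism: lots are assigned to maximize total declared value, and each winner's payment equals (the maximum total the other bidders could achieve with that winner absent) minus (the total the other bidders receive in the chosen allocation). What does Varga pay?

Varga pays $67.

Efficient allocation: Varga→Lot A ($156), Lindqvist→Lot B ($150), Costa→Lot C ($112), Delgado→Lot E ($120); total welfare W = $538.
Varga receives Lot A at value $156, so the others get W − 156 = $382.
Without Varga: best allocation of the remaining 3 bidders over all 4 lots is Lindqvist→Lot B ($150), Costa→Lot E ($128), Delgado→Lot A ($171), total $449.
VCG payment = (others' best without Varga) − (others' welfare with Varga) = 449 − 382 = $67.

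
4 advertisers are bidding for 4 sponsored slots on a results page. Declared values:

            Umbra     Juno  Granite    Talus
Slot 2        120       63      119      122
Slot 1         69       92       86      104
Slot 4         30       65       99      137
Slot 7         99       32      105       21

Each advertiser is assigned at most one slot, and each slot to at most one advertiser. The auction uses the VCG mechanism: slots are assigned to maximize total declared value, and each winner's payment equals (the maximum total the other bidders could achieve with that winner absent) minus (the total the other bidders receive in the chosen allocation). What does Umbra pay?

Efficient allocation: Umbra→Slot 2 ($120), Juno→Slot 1 ($92), Granite→Slot 7 ($105), Talus→Slot 4 ($137); total welfare W = $454.
Umbra receives Slot 2 at value $120, so the others get W − 120 = $334.
Without Umbra: best allocation of the remaining 3 bidders over all 4 slots is Juno→Slot 1 ($92), Granite→Slot 2 ($119), Talus→Slot 4 ($137), total $348.
VCG payment = (others' best without Umbra) − (others' welfare with Umbra) = 348 − 334 = $14.

Umbra pays $14.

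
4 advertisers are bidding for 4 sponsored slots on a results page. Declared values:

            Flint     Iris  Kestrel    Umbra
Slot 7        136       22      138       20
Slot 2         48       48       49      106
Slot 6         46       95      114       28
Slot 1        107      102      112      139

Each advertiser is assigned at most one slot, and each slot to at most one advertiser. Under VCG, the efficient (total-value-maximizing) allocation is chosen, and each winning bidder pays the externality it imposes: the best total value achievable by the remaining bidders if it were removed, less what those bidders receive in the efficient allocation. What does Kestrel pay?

Efficient allocation: Flint→Slot 7 ($136), Iris→Slot 1 ($102), Kestrel→Slot 6 ($114), Umbra→Slot 2 ($106); total welfare W = $458.
Kestrel receives Slot 6 at value $114, so the others get W − 114 = $344.
Without Kestrel: best allocation of the remaining 3 bidders over all 4 slots is Flint→Slot 7 ($136), Iris→Slot 6 ($95), Umbra→Slot 1 ($139), total $370.
VCG payment = (others' best without Kestrel) − (others' welfare with Kestrel) = 370 − 344 = $26.

Kestrel pays $26.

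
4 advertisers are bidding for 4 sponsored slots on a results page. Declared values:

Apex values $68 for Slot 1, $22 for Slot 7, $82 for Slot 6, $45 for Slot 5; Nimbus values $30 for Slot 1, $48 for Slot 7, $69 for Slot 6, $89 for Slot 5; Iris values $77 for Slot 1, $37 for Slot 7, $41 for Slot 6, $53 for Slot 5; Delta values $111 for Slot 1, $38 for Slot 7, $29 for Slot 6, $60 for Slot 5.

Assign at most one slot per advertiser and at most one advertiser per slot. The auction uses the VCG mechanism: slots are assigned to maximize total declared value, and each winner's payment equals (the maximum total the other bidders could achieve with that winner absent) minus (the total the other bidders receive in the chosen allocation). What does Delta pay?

Delta pays $40.

Efficient allocation: Apex→Slot 6 ($82), Nimbus→Slot 5 ($89), Iris→Slot 7 ($37), Delta→Slot 1 ($111); total welfare W = $319.
Delta receives Slot 1 at value $111, so the others get W − 111 = $208.
Without Delta: best allocation of the remaining 3 bidders over all 4 slots is Apex→Slot 6 ($82), Nimbus→Slot 5 ($89), Iris→Slot 1 ($77), total $248.
VCG payment = (others' best without Delta) − (others' welfare with Delta) = 248 − 208 = $40.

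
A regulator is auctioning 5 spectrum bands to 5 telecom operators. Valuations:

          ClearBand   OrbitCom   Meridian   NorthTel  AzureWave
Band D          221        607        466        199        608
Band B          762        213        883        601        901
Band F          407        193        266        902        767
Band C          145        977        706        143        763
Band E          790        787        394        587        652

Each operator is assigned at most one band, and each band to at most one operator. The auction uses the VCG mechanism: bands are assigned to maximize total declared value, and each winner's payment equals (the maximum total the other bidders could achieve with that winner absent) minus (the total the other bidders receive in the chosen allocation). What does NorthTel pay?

Efficient allocation: ClearBand→Band E ($790M), OrbitCom→Band C ($977M), Meridian→Band B ($883M), NorthTel→Band F ($902M), AzureWave→Band D ($608M); total welfare W = $4160M.
NorthTel receives Band F at value $902M, so the others get W − 902 = $3258M.
Without NorthTel: best allocation of the remaining 4 bidders over all 5 bands is ClearBand→Band E ($790M), OrbitCom→Band C ($977M), Meridian→Band B ($883M), AzureWave→Band F ($767M), total $3417M.
VCG payment = (others' best without NorthTel) − (others' welfare with NorthTel) = 3417 − 3258 = $159M.

NorthTel pays $159M.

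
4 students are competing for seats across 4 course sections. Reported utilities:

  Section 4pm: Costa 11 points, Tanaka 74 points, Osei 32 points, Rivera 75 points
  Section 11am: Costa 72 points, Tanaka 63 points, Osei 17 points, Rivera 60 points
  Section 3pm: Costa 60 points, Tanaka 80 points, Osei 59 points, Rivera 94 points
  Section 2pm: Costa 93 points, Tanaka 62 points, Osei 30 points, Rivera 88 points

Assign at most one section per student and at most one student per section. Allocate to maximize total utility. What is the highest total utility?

Max total: 293 points

This is the linear assignment problem.
Optimal: Costa→Section 11am (72 points), Tanaka→Section 4pm (74 points), Osei→Section 3pm (59 points), Rivera→Section 2pm (88 points) — total 72+74+59+88 = 293 points.
Next-best assignment: Costa→Section 2pm, Tanaka→Section 11am, Osei→Section 3pm, Rivera→Section 4pm = 290 points.
Swapping Tanaka↔Osei (Tanaka→Section 3pm 80 points, Osei→Section 4pm 32 points) loses 21.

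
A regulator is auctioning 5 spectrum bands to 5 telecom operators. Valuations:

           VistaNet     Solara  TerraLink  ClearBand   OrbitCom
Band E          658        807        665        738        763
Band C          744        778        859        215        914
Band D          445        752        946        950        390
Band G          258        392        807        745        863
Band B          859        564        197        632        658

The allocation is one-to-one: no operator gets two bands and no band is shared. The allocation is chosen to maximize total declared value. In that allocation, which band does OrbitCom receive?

Optimal: VistaNet→Band B ($859M), Solara→Band E ($807M), TerraLink→Band C ($859M), ClearBand→Band D ($950M), OrbitCom→Band G ($863M) — total 859+807+859+950+863 = $4338M.
Column-greedy (each band in turn goes to its best remaining operator) gives $4337M, worse by 1.
Every other assignment is strictly worse.
OrbitCom's own top band is Band C ($914M), but forcing OrbitCom→Band C and reassigning the rest optimally gives only $4337M — worse by 1.

OrbitCom receives Band G.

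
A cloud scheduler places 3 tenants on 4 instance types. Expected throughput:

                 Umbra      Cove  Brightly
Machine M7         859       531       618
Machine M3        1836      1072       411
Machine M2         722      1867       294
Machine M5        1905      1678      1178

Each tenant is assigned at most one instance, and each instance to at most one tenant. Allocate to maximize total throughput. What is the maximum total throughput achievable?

Maximum total: 4881 ops/s

Optimal: Umbra→Machine M3 (1836 ops/s), Cove→Machine M2 (1867 ops/s), Brightly→Machine M5 (1178 ops/s) — total 1836+1867+1178 = 4881 ops/s.
Column-greedy (each instance in turn goes to its best remaining tenant) gives 2225 ops/s, worse by 2656.
Next-best assignment: Umbra→Machine M5, Cove→Machine M2, Brightly→Machine M7 = 4390 ops/s.
No other one-to-one assignment exceeds 4881 ops/s.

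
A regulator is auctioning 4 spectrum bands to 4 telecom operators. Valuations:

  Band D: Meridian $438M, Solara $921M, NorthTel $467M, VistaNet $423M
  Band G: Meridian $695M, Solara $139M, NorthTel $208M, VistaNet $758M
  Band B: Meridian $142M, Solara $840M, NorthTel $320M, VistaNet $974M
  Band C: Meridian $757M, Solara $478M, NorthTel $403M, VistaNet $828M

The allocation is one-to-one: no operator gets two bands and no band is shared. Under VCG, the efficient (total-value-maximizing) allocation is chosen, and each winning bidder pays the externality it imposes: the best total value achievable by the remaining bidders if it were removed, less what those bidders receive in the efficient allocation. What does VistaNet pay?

VistaNet pays $45M.

Efficient allocation: Meridian→Band G ($695M), Solara→Band D ($921M), NorthTel→Band C ($403M), VistaNet→Band B ($974M); total welfare W = $2993M.
VistaNet receives Band B at value $974M, so the others get W − 974 = $2019M.
Without VistaNet: best allocation of the remaining 3 bidders over all 4 bands is Meridian→Band C ($757M), Solara→Band B ($840M), NorthTel→Band D ($467M), total $2064M.
VCG payment = (others' best without VistaNet) − (others' welfare with VistaNet) = 2064 − 2019 = $45M.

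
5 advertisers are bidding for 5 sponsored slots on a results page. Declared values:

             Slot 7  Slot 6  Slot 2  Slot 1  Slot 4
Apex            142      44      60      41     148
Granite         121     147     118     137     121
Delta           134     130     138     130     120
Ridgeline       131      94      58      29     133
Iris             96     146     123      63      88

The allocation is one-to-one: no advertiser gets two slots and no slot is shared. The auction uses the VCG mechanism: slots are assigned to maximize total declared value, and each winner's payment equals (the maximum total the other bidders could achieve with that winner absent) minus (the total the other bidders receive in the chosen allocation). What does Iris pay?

Iris pays $10.

Efficient allocation: Apex→Slot 4 ($148), Granite→Slot 1 ($137), Delta→Slot 2 ($138), Ridgeline→Slot 7 ($131), Iris→Slot 6 ($146); total welfare W = $700.
Iris receives Slot 6 at value $146, so the others get W − 146 = $554.
Without Iris: best allocation of the remaining 4 bidders over all 5 slots is Apex→Slot 4 ($148), Granite→Slot 6 ($147), Delta→Slot 2 ($138), Ridgeline→Slot 7 ($131), total $564.
VCG payment = (others' best without Iris) − (others' welfare with Iris) = 564 − 554 = $10.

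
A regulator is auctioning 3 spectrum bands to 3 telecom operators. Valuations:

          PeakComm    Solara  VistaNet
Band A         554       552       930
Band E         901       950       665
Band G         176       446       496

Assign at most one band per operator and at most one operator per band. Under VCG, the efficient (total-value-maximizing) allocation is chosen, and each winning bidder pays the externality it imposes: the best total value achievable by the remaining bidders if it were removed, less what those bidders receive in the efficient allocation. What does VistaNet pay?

Efficient allocation: PeakComm→Band E ($901M), Solara→Band G ($446M), VistaNet→Band A ($930M); total welfare W = $2277M.
VistaNet receives Band A at value $930M, so the others get W − 930 = $1347M.
Without VistaNet: best allocation of the remaining 2 bidders over all 3 bands is PeakComm→Band A ($554M), Solara→Band E ($950M), total $1504M.
VCG payment = (others' best without VistaNet) − (others' welfare with VistaNet) = 1504 − 1347 = $157M.

VistaNet pays $157M.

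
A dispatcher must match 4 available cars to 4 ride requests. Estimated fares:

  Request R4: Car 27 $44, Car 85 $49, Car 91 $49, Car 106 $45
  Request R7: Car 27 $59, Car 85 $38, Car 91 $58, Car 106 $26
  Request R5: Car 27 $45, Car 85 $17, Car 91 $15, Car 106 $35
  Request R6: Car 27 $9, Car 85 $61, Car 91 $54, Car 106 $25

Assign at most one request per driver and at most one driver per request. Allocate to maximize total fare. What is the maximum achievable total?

Max total: $209

Optimal: Car 27→Request R5 ($45), Car 85→Request R6 ($61), Car 91→Request R7 ($58), Car 106→Request R4 ($45) — total 45+61+58+45 = $209.
Row-greedy (each driver in turn takes its best remaining request) gives $204, worse by 5.
Next-best assignment: Car 27→Request R7, Car 85→Request R6, Car 91→Request R4, Car 106→Request R5 = $204.
No other one-to-one assignment exceeds $209.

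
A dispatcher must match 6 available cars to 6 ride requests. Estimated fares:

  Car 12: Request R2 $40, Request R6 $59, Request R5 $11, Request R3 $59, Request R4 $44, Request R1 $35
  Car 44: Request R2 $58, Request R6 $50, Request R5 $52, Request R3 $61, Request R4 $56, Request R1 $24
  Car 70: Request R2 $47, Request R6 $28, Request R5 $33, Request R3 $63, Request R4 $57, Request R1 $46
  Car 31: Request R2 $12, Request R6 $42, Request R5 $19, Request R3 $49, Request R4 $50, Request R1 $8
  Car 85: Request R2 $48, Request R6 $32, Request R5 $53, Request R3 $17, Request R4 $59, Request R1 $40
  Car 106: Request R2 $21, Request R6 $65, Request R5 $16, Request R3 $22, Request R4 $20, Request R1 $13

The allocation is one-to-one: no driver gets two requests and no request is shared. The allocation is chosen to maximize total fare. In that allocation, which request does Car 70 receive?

This is the linear assignment problem.
Optimal: Car 12→Request R3 ($59), Car 44→Request R2 ($58), Car 70→Request R1 ($46), Car 31→Request R4 ($50), Car 85→Request R5 ($53), Car 106→Request R6 ($65) — total 59+58+46+50+53+65 = $331.
Column-greedy (each request in turn goes to its best remaining driver) gives $324, worse by 7.
Next-best assignment: Car 12→Request R1, Car 44→Request R2, Car 70→Request R3, Car 31→Request R4, Car 85→Request R5, Car 106→Request R6 = $324.
Every other assignment is strictly worse.
Car 70's own top request is Request R3 ($63), but forcing Car 70→Request R3 and reassigning the rest optimally gives only $324 — worse by 7.

Car 70 receives Request R1.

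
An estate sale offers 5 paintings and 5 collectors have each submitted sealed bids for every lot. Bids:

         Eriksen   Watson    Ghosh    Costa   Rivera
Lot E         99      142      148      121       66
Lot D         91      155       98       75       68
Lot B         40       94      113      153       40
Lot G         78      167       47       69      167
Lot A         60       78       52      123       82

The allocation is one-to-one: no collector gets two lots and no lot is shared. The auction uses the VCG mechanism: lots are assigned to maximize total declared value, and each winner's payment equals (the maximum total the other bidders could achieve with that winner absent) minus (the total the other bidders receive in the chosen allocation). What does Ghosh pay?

Ghosh pays $39.

Efficient allocation: Eriksen→Lot A ($60), Watson→Lot D ($155), Ghosh→Lot E ($148), Costa→Lot B ($153), Rivera→Lot G ($167); total welfare W = $683.
Ghosh receives Lot E at value $148, so the others get W − 148 = $535.
Without Ghosh: best allocation of the remaining 4 bidders over all 5 lots is Eriksen→Lot E ($99), Watson→Lot D ($155), Costa→Lot B ($153), Rivera→Lot G ($167), total $574.
VCG payment = (others' best without Ghosh) − (others' welfare with Ghosh) = 574 − 535 = $39.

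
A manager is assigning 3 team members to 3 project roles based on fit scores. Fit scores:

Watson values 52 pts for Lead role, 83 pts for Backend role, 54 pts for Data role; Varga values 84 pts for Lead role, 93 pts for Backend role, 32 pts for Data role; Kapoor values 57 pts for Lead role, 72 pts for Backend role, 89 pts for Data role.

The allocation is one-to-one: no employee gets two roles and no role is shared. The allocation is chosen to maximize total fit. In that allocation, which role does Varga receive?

Varga receives Lead role.

Treat this as an assignment problem: match each employee to one role.
Optimal: Watson→Backend role (83 pts), Varga→Lead role (84 pts), Kapoor→Data role (89 pts) — total 83+84+89 = 256 pts.
Max-entry greedy (repeatedly take the single best remaining cell) gives 234 pts, worse by 22.
Varga's own top role is Backend role (93 pts), but forcing Varga→Backend role and reassigning the rest optimally gives only 234 pts — worse by 22.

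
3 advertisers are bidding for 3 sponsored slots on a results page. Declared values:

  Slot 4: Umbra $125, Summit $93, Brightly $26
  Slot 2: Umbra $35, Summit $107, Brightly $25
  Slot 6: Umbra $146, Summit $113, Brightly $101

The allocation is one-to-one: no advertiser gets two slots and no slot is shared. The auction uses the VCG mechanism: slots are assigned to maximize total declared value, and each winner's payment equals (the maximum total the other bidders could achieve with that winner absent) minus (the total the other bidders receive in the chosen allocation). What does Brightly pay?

Efficient allocation: Umbra→Slot 4 ($125), Summit→Slot 2 ($107), Brightly→Slot 6 ($101); total welfare W = $333.
Brightly receives Slot 6 at value $101, so the others get W − 101 = $232.
Without Brightly: best allocation of the remaining 2 bidders over all 3 slots is Umbra→Slot 6 ($146), Summit→Slot 2 ($107), total $253.
VCG payment = (others' best without Brightly) − (others' welfare with Brightly) = 253 − 232 = $21.

Brightly pays $21.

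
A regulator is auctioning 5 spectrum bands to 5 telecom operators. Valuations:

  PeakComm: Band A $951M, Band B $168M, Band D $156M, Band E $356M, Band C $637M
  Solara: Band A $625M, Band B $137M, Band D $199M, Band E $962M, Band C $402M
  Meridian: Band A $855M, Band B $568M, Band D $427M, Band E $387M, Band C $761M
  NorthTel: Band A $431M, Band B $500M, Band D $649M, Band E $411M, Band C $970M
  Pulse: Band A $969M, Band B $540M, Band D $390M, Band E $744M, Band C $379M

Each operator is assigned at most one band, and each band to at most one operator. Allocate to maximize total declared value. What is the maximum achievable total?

Maximum total: $3863M

Optimal: PeakComm→Band A ($951M), Solara→Band E ($962M), Meridian→Band C ($761M), NorthTel→Band D ($649M), Pulse→Band B ($540M) — total 951+962+761+649+540 = $3863M.
Column-greedy (each band in turn goes to its best remaining operator) gives $3785M, worse by 78.
Next-best assignment: PeakComm→Band A, Solara→Band E, Meridian→Band D, NorthTel→Band C, Pulse→Band B = $3850M.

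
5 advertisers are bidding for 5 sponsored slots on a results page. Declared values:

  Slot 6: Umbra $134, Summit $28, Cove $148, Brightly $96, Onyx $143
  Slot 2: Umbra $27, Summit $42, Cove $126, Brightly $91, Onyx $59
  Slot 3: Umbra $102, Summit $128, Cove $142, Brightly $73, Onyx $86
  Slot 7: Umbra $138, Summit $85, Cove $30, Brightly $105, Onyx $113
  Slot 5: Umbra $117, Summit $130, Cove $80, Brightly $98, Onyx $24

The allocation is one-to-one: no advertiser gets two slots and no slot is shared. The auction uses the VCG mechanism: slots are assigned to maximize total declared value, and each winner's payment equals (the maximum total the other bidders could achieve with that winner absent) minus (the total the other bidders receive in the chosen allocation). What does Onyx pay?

Efficient allocation: Umbra→Slot 7 ($138), Summit→Slot 5 ($130), Cove→Slot 3 ($142), Brightly→Slot 2 ($91), Onyx→Slot 6 ($143); total welfare W = $644.
Onyx receives Slot 6 at value $143, so the others get W − 143 = $501.
Without Onyx: best allocation of the remaining 4 bidders over all 5 slots is Umbra→Slot 7 ($138), Summit→Slot 3 ($128), Cove→Slot 6 ($148), Brightly→Slot 5 ($98), total $512.
VCG payment = (others' best without Onyx) − (others' welfare with Onyx) = 512 − 501 = $11.

Onyx pays $11.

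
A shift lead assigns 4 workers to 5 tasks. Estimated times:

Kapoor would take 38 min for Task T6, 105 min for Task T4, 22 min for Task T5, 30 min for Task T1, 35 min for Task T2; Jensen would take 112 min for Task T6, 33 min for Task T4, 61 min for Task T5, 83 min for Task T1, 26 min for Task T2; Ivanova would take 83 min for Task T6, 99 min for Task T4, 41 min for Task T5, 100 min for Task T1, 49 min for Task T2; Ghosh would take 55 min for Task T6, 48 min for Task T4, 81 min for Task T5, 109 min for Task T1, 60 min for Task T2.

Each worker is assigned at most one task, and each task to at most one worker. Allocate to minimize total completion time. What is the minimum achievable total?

Min total: 145 min

Optimal: Kapoor→Task T1 (30 min), Jensen→Task T2 (26 min), Ivanova→Task T5 (41 min), Ghosh→Task T4 (48 min) — total 30+26+41+48 = 145 min.
Min-entry greedy (repeatedly take the single cheapest remaining cell) gives 179 min, worse by 34.
Next-best assignment: Kapoor→Task T1, Jensen→Task T2, Ivanova→Task T5, Ghosh→Task T6 = 152 min.
No other one-to-one assignment undercuts 145 min.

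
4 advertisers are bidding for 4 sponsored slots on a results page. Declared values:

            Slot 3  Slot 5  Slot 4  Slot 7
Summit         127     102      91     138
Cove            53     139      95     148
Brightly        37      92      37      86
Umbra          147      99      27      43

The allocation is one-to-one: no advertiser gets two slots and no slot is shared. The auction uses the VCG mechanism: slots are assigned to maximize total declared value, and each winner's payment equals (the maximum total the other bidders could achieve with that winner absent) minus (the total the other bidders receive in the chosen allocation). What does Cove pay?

Efficient allocation: Summit→Slot 4 ($91), Cove→Slot 7 ($148), Brightly→Slot 5 ($92), Umbra→Slot 3 ($147); total welfare W = $478.
Cove receives Slot 7 at value $148, so the others get W − 148 = $330.
Without Cove: best allocation of the remaining 3 bidders over all 4 slots is Summit→Slot 7 ($138), Brightly→Slot 5 ($92), Umbra→Slot 3 ($147), total $377.
VCG payment = (others' best without Cove) − (others' welfare with Cove) = 377 − 330 = $47.

Cove pays $47.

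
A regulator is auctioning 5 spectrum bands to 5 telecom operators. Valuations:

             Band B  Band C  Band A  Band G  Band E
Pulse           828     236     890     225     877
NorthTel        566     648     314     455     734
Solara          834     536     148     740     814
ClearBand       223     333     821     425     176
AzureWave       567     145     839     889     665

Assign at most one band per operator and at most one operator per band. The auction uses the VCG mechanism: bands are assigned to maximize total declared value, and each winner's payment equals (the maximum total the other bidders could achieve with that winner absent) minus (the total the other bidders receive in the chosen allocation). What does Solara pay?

Solara pays $37M.

Efficient allocation: Pulse→Band E ($877M), NorthTel→Band C ($648M), Solara→Band B ($834M), ClearBand→Band A ($821M), AzureWave→Band G ($889M); total welfare W = $4069M.
Solara receives Band B at value $834M, so the others get W − 834 = $3235M.
Without Solara: best allocation of the remaining 4 bidders over all 5 bands is Pulse→Band B ($828M), NorthTel→Band E ($734M), ClearBand→Band A ($821M), AzureWave→Band G ($889M), total $3272M.
VCG payment = (others' best without Solara) − (others' welfare with Solara) = 3272 − 3235 = $37M.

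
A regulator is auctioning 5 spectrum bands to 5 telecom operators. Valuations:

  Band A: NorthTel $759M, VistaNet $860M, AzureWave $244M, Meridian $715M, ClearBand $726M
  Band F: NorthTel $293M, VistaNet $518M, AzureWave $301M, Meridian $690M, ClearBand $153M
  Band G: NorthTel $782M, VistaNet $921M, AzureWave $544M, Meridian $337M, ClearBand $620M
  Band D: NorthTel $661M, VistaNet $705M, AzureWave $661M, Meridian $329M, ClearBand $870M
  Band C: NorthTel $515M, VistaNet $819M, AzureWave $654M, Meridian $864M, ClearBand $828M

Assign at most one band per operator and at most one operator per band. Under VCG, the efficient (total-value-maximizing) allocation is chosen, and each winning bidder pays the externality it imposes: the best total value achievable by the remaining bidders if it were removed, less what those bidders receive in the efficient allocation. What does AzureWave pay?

Efficient allocation: NorthTel→Band A ($759M), VistaNet→Band G ($921M), AzureWave→Band C ($654M), Meridian→Band F ($690M), ClearBand→Band D ($870M); total welfare W = $3894M.
AzureWave receives Band C at value $654M, so the others get W − 654 = $3240M.
Without AzureWave: best allocation of the remaining 4 bidders over all 5 bands is NorthTel→Band A ($759M), VistaNet→Band G ($921M), Meridian→Band C ($864M), ClearBand→Band D ($870M), total $3414M.
VCG payment = (others' best without AzureWave) − (others' welfare with AzureWave) = 3414 − 3240 = $174M.

AzureWave pays $174M.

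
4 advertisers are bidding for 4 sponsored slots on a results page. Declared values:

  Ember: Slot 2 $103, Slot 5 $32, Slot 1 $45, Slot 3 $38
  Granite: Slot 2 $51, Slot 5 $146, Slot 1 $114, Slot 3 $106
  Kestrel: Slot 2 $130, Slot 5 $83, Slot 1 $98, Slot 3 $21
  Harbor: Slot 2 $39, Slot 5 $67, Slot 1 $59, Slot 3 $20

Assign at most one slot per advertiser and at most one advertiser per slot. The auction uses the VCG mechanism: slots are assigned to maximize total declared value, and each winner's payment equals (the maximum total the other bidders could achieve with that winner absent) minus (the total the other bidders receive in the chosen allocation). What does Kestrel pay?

Kestrel pays $32.

Efficient allocation: Ember→Slot 2 ($103), Granite→Slot 3 ($106), Kestrel→Slot 1 ($98), Harbor→Slot 5 ($67); total welfare W = $374.
Kestrel receives Slot 1 at value $98, so the others get W − 98 = $276.
Without Kestrel: best allocation of the remaining 3 bidders over all 4 slots is Ember→Slot 2 ($103), Granite→Slot 5 ($146), Harbor→Slot 1 ($59), total $308.
VCG payment = (others' best without Kestrel) − (others' welfare with Kestrel) = 308 − 276 = $32.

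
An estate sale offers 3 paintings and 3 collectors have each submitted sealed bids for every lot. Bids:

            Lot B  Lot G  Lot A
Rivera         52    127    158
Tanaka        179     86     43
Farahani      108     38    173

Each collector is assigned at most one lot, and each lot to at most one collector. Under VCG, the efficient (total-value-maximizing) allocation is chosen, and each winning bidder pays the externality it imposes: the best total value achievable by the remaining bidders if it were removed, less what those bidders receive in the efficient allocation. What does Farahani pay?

Farahani pays $31.

Efficient allocation: Rivera→Lot G ($127), Tanaka→Lot B ($179), Farahani→Lot A ($173); total welfare W = $479.
Farahani receives Lot A at value $173, so the others get W − 173 = $306.
Without Farahani: best allocation of the remaining 2 bidders over all 3 lots is Rivera→Lot A ($158), Tanaka→Lot B ($179), total $337.
VCG payment = (others' best without Farahani) − (others' welfare with Farahani) = 337 − 306 = $31.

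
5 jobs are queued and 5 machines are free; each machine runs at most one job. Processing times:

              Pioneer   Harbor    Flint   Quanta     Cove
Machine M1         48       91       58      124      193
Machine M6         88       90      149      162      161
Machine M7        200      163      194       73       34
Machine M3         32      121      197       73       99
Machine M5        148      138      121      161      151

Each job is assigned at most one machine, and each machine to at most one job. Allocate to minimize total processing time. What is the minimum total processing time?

Optimal: Pioneer→Machine M1 (48 min), Harbor→Machine M6 (90 min), Flint→Machine M5 (121 min), Quanta→Machine M3 (73 min), Cove→Machine M7 (34 min) — total 48+90+121+73+34 = 366 min.
Row-greedy (each job in turn takes its cheapest remaining machine) gives 404 min, worse by 38.
Next-best assignment: Pioneer→Machine M3, Harbor→Machine M6, Flint→Machine M1, Quanta→Machine M5, Cove→Machine M7 = 375 min.
Swapping Quanta↔Pioneer (Quanta→Machine M1 124 min, Pioneer→Machine M3 32 min) adds 35.

Min total: 366 min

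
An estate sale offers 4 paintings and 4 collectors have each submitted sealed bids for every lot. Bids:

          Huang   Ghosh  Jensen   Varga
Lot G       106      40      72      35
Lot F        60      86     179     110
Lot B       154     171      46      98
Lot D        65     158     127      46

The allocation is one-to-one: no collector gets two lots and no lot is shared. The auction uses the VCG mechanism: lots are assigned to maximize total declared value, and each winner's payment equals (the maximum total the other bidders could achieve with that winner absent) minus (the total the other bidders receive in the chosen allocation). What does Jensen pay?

Efficient allocation: Huang→Lot G ($106), Ghosh→Lot D ($158), Jensen→Lot F ($179), Varga→Lot B ($98); total welfare W = $541.
Jensen receives Lot F at value $179, so the others get W − 179 = $362.
Without Jensen: best allocation of the remaining 3 bidders over all 4 lots is Huang→Lot B ($154), Ghosh→Lot D ($158), Varga→Lot F ($110), total $422.
VCG payment = (others' best without Jensen) − (others' welfare with Jensen) = 422 − 362 = $60.

Jensen pays $60.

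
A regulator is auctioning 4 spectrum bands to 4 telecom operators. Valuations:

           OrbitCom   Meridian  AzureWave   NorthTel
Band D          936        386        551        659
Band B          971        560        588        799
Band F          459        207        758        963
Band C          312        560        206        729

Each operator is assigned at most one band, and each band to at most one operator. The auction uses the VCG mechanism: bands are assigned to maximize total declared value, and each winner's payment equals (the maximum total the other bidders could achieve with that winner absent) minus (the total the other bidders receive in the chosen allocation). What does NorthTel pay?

Efficient allocation: OrbitCom→Band D ($936M), Meridian→Band C ($560M), AzureWave→Band F ($758M), NorthTel→Band B ($799M); total welfare W = $3053M.
NorthTel receives Band B at value $799M, so the others get W − 799 = $2254M.
Without NorthTel: best allocation of the remaining 3 bidders over all 4 bands is OrbitCom→Band B ($971M), Meridian→Band C ($560M), AzureWave→Band F ($758M), total $2289M.
VCG payment = (others' best without NorthTel) − (others' welfare with NorthTel) = 2289 − 2254 = $35M.

NorthTel pays $35M.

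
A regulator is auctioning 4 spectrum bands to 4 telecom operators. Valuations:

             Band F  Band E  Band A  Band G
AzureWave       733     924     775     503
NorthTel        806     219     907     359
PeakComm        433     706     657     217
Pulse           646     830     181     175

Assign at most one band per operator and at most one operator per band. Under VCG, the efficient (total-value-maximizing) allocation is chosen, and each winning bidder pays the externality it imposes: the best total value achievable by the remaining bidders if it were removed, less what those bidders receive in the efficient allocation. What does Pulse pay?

Pulse pays $421M.

Efficient allocation: AzureWave→Band G ($503M), NorthTel→Band F ($806M), PeakComm→Band A ($657M), Pulse→Band E ($830M); total welfare W = $2796M.
Pulse receives Band E at value $830M, so the others get W − 830 = $1966M.
Without Pulse: best allocation of the remaining 3 bidders over all 4 bands is AzureWave→Band E ($924M), NorthTel→Band F ($806M), PeakComm→Band A ($657M), total $2387M.
VCG payment = (others' best without Pulse) − (others' welfare with Pulse) = 2387 − 1966 = $421M.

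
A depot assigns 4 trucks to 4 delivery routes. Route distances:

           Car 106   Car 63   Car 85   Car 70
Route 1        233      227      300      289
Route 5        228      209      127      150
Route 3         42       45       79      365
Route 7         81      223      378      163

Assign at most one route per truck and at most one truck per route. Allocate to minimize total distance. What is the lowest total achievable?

Optimal: Car 106→Route 7 (81 km), Car 63→Route 1 (227 km), Car 85→Route 3 (79 km), Car 70→Route 5 (150 km) — total 81+227+79+150 = 537 km.
Min-entry greedy (repeatedly take the single cheapest remaining cell) gives 559 km, worse by 22.
Next-best assignment: Car 106→Route 7, Car 63→Route 3, Car 85→Route 5, Car 70→Route 1 = 542 km.

Min total: 537 km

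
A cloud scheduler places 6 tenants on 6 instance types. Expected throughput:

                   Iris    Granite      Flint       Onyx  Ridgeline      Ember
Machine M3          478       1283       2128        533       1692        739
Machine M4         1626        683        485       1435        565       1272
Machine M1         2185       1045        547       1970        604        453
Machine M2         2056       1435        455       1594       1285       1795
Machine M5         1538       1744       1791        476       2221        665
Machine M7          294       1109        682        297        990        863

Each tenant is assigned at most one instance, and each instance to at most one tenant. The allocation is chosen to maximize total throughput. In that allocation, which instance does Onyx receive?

Onyx receives Machine M4.

This is the linear assignment problem.
Optimal: Iris→Machine M1 (2185 ops/s), Granite→Machine M7 (1109 ops/s), Flint→Machine M3 (2128 ops/s), Onyx→Machine M4 (1435 ops/s), Ridgeline→Machine M5 (2221 ops/s), Ember→Machine M2 (1795 ops/s) — total 2185+1109+2128+1435+2221+1795 = 10873 ops/s.
Column-greedy (each instance in turn goes to its best remaining tenant) gives 10849 ops/s, worse by 24.
Onyx's own top instance is Machine M1 (1970 ops/s), but forcing Onyx→Machine M1 and reassigning the rest optimally gives only 10849 ops/s — worse by 24.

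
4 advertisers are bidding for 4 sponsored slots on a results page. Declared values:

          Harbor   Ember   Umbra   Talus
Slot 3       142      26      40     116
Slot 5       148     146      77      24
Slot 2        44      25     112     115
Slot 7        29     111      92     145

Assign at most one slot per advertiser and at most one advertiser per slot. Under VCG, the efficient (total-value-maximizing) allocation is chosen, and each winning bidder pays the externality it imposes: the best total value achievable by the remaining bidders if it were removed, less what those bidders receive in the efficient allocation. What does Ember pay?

Efficient allocation: Harbor→Slot 3 ($142), Ember→Slot 5 ($146), Umbra→Slot 2 ($112), Talus→Slot 7 ($145); total welfare W = $545.
Ember receives Slot 5 at value $146, so the others get W − 146 = $399.
Without Ember: best allocation of the remaining 3 bidders over all 4 slots is Harbor→Slot 5 ($148), Umbra→Slot 2 ($112), Talus→Slot 7 ($145), total $405.
VCG payment = (others' best without Ember) − (others' welfare with Ember) = 405 − 399 = $6.

Ember pays $6.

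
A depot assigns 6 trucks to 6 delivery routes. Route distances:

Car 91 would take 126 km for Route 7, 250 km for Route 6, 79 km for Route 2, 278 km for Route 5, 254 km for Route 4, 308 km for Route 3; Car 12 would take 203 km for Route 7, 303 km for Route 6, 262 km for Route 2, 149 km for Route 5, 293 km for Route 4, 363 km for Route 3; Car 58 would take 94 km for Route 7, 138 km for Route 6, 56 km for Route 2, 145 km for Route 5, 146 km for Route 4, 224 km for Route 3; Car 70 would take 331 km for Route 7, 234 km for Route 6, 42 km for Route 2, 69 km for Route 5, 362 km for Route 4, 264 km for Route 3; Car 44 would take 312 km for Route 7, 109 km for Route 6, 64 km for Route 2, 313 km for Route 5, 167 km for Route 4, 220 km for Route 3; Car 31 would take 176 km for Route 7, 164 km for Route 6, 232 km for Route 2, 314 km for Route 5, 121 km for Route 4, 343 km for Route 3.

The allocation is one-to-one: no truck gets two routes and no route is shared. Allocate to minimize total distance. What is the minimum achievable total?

Min total: 771 km

Treat this as an assignment problem: match each truck to one route.
Optimal: Car 91→Route 7 (126 km), Car 12→Route 5 (149 km), Car 58→Route 3 (224 km), Car 70→Route 2 (42 km), Car 44→Route 6 (109 km), Car 31→Route 4 (121 km) — total 126+149+224+42+109+121 = 771 km.
Row-greedy (each truck in turn takes its cheapest remaining route) gives 1066 km, worse by 295.
Swapping Car 31↔Car 44 (Car 31→Route 6 164 km, Car 44→Route 4 167 km) adds 101.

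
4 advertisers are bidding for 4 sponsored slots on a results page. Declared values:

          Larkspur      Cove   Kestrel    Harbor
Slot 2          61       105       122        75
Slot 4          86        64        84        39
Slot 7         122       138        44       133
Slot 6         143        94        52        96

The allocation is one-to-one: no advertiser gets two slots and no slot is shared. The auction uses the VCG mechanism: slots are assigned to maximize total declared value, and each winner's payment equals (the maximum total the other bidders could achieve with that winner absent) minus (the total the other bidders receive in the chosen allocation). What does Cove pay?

Efficient allocation: Larkspur→Slot 6 ($143), Cove→Slot 2 ($105), Kestrel→Slot 4 ($84), Harbor→Slot 7 ($133); total welfare W = $465.
Cove receives Slot 2 at value $105, so the others get W − 105 = $360.
Without Cove: best allocation of the remaining 3 bidders over all 4 slots is Larkspur→Slot 6 ($143), Kestrel→Slot 2 ($122), Harbor→Slot 7 ($133), total $398.
VCG payment = (others' best without Cove) − (others' welfare with Cove) = 398 − 360 = $38.

Cove pays $38.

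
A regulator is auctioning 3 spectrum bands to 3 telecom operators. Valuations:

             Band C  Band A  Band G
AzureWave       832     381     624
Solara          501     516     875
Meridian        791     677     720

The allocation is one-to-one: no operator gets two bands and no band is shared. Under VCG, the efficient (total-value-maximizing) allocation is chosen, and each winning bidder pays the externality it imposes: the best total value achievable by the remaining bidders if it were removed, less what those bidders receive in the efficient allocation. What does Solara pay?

Solara pays $43M.

Efficient allocation: AzureWave→Band C ($832M), Solara→Band G ($875M), Meridian→Band A ($677M); total welfare W = $2384M.
Solara receives Band G at value $875M, so the others get W − 875 = $1509M.
Without Solara: best allocation of the remaining 2 bidders over all 3 bands is AzureWave→Band C ($832M), Meridian→Band G ($720M), total $1552M.
VCG payment = (others' best without Solara) − (others' welfare with Solara) = 1552 − 1509 = $43M.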